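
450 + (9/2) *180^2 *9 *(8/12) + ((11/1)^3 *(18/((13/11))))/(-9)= 11348968/13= 872997.54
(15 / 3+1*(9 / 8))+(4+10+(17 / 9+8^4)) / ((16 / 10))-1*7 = 2569.06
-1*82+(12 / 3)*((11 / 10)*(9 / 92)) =-18761 / 230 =-81.57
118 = 118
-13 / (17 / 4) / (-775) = 52 / 13175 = 0.00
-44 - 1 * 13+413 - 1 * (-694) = 1050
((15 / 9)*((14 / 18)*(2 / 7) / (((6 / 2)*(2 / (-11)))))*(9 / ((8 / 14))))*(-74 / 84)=9.42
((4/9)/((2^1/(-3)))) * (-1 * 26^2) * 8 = 10816/3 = 3605.33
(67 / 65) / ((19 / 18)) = 1206 / 1235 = 0.98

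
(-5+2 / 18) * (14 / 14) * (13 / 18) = -286 / 81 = -3.53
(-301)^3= -27270901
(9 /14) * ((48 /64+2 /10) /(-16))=-171 /4480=-0.04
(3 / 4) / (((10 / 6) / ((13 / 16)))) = 117 / 320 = 0.37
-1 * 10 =-10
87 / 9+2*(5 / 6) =34 / 3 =11.33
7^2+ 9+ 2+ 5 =65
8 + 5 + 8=21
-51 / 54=-17 / 18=-0.94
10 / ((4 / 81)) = 405 / 2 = 202.50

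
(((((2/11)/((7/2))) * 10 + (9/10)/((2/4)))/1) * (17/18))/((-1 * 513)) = -799/187110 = -0.00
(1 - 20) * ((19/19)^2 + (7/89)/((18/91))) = -42541/1602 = -26.55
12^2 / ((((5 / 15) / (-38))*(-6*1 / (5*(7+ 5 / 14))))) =704520 / 7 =100645.71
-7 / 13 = -0.54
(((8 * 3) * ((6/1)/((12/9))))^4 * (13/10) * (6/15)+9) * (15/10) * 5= 530590761.90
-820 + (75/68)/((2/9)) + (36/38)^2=-39970981/49096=-814.14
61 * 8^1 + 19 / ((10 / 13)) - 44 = 4687 / 10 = 468.70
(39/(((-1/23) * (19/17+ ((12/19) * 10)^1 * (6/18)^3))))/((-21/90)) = 78227370/27503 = 2844.32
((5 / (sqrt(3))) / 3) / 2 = 5 *sqrt(3) / 18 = 0.48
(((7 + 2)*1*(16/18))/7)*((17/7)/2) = 68/49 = 1.39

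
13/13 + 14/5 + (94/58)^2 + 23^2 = 2251469/4205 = 535.43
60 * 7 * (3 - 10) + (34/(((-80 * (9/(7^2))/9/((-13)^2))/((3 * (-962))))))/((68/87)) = 1039369821/80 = 12992122.76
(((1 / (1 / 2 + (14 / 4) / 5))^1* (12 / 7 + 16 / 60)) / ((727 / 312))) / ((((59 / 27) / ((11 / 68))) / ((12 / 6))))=535392 / 5104267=0.10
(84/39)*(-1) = -2.15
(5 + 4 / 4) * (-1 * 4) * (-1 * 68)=1632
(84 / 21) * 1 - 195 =-191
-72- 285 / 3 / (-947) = -68089 / 947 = -71.90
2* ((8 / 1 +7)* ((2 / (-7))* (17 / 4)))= -255 / 7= -36.43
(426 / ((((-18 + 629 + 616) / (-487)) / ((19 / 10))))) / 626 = -656963 / 1280170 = -0.51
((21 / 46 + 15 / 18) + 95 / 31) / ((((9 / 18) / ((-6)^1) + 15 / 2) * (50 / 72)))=1341216 / 1586425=0.85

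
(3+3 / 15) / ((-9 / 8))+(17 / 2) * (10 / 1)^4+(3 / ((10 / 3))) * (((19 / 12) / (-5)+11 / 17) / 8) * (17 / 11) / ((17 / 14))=114440233933 / 1346400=84997.20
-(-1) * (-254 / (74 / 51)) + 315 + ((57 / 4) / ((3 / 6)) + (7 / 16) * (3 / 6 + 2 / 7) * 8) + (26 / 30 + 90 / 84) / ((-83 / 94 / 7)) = 28713473 / 184260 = 155.83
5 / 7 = 0.71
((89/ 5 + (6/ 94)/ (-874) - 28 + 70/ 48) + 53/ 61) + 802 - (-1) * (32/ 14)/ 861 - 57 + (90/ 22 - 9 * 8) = 741158500224477/ 1107494920840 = 669.22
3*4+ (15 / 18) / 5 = 73 / 6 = 12.17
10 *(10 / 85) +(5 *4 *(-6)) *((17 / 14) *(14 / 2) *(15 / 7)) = -259960 / 119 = -2184.54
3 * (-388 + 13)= -1125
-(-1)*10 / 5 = 2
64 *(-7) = -448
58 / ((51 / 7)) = 406 / 51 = 7.96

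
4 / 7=0.57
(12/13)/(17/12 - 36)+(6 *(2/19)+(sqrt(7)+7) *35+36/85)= 35 *sqrt(7)+428725429/1742585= 338.63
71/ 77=0.92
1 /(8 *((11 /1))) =1 /88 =0.01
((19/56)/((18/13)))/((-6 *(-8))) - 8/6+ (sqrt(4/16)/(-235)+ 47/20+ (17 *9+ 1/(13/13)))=1762610557/11370240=155.02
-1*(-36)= 36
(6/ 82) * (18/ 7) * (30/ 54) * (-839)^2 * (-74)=-1562704620/ 287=-5444963.83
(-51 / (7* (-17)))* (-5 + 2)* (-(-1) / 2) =-9 / 14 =-0.64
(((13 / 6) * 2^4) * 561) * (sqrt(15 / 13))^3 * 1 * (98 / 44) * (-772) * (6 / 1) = -231507360 * sqrt(195) / 13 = -248678795.92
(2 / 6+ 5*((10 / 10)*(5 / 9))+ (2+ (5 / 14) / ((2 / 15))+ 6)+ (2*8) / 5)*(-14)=-21407 / 90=-237.86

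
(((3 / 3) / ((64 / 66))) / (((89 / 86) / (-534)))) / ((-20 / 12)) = 12771 / 40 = 319.28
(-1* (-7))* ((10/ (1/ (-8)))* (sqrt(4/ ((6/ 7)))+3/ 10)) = -560* sqrt(42)/ 3-168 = -1377.74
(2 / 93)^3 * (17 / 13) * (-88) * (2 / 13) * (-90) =0.02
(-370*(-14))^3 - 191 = 138991831809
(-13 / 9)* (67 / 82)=-871 / 738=-1.18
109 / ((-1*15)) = -109 / 15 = -7.27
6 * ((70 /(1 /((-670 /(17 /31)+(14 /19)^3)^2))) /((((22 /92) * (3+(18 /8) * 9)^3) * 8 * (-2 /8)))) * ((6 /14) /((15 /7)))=-20846.65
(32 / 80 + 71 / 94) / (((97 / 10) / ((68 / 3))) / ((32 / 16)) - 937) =-73848 / 59879363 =-0.00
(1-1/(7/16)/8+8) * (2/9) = 122/63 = 1.94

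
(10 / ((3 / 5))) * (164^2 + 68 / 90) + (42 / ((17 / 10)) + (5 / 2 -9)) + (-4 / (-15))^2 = 10288428457 / 22950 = 448297.54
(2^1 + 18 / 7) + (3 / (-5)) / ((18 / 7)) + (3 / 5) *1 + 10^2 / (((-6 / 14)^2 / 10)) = 3433111 / 630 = 5449.38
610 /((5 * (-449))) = -122 /449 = -0.27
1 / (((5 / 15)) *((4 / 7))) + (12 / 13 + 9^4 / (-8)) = -84651 / 104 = -813.95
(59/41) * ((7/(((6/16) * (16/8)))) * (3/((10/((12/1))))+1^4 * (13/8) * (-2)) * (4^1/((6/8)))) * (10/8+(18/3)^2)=1723036/1845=933.89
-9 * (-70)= 630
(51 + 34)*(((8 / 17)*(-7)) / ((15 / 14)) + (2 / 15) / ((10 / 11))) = -3733 / 15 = -248.87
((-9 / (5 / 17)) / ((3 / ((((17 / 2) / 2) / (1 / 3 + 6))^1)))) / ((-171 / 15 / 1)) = 867 / 1444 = 0.60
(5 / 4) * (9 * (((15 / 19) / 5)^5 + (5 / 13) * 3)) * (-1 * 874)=-19222353270 / 1694173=-11346.16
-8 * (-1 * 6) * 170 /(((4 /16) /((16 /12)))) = 43520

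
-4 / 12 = -1 / 3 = -0.33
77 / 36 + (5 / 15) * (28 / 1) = 413 / 36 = 11.47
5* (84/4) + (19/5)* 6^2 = 1209/5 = 241.80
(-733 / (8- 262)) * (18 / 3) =2199 / 127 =17.31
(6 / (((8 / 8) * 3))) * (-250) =-500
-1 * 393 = -393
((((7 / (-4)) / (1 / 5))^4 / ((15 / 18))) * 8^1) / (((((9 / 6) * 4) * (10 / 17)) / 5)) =5102125 / 64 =79720.70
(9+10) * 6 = 114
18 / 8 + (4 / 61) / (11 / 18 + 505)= 4996737 / 2220644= 2.25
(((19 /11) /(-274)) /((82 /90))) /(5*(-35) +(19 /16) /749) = 5123160 /129578522447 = 0.00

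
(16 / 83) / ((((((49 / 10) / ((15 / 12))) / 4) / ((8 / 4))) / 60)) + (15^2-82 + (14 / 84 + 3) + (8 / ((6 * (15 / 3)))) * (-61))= 153.50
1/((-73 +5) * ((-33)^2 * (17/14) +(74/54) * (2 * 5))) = -189/17171054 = -0.00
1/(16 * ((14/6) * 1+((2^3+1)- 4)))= 3/352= 0.01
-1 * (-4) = 4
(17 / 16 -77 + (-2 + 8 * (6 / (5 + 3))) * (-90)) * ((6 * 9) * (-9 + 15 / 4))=3954825 / 32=123588.28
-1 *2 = -2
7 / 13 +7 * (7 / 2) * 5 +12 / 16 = 6437 / 52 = 123.79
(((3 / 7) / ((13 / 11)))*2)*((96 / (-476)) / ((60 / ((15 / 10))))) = -198 / 54145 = -0.00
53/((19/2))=5.58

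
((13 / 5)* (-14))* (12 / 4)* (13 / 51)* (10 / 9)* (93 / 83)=-34.65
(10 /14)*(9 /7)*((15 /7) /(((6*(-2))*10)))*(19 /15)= -57 /2744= -0.02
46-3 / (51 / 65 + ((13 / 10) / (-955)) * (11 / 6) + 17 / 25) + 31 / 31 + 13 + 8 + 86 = 165491782 / 1089133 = 151.95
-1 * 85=-85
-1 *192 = -192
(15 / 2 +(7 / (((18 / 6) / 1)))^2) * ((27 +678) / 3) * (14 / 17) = 383285 / 153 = 2505.13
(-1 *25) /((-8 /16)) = 50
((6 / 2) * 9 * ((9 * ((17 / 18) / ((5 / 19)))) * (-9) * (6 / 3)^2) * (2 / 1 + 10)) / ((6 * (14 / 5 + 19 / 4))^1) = -8316.72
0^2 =0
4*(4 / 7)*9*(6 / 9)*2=27.43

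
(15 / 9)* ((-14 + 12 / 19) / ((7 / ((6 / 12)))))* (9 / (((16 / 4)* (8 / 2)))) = -1905 / 2128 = -0.90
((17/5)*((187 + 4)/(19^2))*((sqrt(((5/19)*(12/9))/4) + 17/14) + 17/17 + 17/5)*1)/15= 3247*sqrt(285)/1543275 + 425357/631750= 0.71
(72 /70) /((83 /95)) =684 /581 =1.18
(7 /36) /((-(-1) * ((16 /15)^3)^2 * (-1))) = -8859375 /67108864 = -0.13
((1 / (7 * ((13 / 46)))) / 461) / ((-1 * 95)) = -46 / 3985345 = -0.00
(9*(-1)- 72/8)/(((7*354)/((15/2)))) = -45/826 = -0.05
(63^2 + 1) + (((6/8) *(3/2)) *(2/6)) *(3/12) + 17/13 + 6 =1654599/416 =3977.40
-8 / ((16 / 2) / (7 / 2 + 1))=-4.50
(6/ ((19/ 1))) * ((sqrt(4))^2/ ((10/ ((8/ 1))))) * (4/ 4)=96/ 95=1.01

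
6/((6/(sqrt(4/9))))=2/3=0.67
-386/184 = -193/92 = -2.10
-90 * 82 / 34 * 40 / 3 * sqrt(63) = -147600 * sqrt(7) / 17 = -22971.35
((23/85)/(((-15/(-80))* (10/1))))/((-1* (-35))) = 184/44625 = 0.00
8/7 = 1.14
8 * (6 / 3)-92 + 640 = 564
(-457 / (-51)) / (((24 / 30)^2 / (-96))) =-1344.12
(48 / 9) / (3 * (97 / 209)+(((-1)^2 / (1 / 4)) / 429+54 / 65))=217360 / 90983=2.39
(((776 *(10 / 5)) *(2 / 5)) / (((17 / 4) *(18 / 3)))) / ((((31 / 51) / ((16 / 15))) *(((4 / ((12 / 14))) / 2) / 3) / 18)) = 5363712 / 5425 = 988.70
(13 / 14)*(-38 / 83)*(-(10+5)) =3705 / 581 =6.38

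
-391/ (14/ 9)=-3519/ 14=-251.36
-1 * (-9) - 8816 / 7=-8753 / 7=-1250.43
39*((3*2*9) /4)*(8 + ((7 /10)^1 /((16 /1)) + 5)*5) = 1119339 /64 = 17489.67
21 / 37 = 0.57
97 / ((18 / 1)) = 97 / 18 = 5.39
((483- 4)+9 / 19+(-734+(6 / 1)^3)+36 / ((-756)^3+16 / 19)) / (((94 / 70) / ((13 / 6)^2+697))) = -20131.48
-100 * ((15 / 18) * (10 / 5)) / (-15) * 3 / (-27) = -1.23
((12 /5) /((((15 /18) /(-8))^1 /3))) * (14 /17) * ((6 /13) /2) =-72576 /5525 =-13.14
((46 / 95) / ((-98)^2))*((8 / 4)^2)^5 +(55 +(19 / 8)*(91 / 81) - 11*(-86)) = 148355372663 / 147805560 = 1003.72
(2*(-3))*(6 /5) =-7.20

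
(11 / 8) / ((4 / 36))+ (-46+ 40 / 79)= -20931 / 632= -33.12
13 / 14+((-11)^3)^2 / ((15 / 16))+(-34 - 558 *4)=396353999 / 210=1887400.00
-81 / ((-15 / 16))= 432 / 5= 86.40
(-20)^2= 400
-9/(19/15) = -135/19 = -7.11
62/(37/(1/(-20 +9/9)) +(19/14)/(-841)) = -729988/8277141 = -0.09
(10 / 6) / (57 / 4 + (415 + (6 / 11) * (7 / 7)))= 220 / 56733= 0.00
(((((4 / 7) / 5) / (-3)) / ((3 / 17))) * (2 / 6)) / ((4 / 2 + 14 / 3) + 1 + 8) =-68 / 14805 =-0.00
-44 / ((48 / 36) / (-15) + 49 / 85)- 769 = -320497 / 373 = -859.24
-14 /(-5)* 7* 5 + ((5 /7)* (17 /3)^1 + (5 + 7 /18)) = 107.44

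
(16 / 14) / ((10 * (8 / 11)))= 11 / 70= 0.16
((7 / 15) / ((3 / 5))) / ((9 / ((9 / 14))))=1 / 18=0.06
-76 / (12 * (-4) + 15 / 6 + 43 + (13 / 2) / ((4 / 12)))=-76 / 17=-4.47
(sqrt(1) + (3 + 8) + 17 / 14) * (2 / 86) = 185 / 602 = 0.31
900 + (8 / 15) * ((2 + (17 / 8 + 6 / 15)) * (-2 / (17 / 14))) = 1142432 / 1275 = 896.03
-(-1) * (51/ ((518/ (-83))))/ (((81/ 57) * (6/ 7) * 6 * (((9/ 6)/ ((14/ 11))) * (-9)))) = 187663/ 1780218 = 0.11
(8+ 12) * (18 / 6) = 60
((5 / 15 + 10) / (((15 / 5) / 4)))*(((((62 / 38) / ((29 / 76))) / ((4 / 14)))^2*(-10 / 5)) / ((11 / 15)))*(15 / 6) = -583903600 / 27753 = -21039.30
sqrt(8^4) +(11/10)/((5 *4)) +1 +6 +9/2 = 15111/200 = 75.56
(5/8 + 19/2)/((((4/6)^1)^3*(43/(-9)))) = -19683/2752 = -7.15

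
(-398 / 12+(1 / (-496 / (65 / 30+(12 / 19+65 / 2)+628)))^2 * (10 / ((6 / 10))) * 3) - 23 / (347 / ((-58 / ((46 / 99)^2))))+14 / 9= 1884208645006 / 24918988509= 75.61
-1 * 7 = -7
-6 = -6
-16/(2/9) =-72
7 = 7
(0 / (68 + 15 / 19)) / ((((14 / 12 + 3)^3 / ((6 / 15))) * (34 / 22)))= 0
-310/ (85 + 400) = -62/ 97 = -0.64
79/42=1.88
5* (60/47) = 300/47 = 6.38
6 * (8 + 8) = 96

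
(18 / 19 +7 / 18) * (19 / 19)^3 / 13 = 457 / 4446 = 0.10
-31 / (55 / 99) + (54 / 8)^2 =-819 / 80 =-10.24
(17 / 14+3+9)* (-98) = -1295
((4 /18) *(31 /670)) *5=31 /603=0.05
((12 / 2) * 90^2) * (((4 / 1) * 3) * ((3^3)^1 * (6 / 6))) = 15746400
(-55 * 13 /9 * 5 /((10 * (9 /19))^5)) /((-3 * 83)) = 0.00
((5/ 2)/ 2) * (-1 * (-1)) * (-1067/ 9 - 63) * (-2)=4085/ 9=453.89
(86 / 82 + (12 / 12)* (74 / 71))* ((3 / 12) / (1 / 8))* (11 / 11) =12174 / 2911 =4.18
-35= -35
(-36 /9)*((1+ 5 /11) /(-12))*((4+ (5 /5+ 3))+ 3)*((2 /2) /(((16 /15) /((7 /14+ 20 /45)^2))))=1445 /324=4.46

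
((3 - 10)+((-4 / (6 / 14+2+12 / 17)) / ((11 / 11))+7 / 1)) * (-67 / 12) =7973 / 1119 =7.13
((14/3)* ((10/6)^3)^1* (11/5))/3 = 3850/243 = 15.84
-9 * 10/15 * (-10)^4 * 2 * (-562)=67440000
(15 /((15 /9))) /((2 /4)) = 18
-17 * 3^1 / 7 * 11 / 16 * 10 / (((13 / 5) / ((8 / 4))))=-38.53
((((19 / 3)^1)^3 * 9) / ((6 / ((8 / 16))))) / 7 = 6859 / 252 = 27.22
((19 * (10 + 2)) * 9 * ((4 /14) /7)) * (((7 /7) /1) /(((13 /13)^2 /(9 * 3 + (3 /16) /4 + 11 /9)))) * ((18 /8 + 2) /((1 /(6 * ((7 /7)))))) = 47334681 /784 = 60375.87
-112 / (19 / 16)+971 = 16657 / 19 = 876.68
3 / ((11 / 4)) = 12 / 11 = 1.09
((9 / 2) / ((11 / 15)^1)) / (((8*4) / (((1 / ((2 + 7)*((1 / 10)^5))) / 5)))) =9375 / 22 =426.14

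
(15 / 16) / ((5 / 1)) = 3 / 16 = 0.19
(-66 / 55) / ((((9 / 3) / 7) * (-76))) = 7 / 190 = 0.04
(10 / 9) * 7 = 70 / 9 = 7.78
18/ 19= 0.95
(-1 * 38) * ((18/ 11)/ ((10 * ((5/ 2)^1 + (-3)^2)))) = -684/ 1265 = -0.54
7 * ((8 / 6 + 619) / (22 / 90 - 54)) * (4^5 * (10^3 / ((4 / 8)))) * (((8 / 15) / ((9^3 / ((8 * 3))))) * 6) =-3414949888000 / 195939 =-17428637.93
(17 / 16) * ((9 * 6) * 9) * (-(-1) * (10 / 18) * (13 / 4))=29835 / 32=932.34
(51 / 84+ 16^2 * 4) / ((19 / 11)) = 315579 / 532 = 593.19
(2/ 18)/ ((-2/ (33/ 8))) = -11/ 48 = -0.23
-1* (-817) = 817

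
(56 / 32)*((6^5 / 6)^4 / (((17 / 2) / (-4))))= -39495538704384 / 17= -2323266982610.82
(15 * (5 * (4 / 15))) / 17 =20 / 17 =1.18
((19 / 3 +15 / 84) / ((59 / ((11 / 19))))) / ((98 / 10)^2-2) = 150425 / 221379564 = 0.00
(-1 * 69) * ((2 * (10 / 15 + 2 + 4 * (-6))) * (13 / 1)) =38272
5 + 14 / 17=99 / 17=5.82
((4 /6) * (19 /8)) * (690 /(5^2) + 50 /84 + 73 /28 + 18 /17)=4322291 /85680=50.45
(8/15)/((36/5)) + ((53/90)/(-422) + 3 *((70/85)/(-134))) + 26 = 3381258479/129777660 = 26.05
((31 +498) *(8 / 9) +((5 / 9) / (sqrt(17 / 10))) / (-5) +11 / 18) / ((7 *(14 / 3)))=2825 / 196-sqrt(170) / 4998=14.41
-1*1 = -1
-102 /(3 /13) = -442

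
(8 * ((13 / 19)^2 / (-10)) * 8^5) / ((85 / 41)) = -908197888 / 153425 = -5919.49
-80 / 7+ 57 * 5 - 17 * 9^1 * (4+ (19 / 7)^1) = -5276 / 7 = -753.71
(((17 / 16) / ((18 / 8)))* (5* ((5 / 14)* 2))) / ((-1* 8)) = -425 / 2016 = -0.21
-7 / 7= -1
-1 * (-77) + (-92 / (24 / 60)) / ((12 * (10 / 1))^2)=76.98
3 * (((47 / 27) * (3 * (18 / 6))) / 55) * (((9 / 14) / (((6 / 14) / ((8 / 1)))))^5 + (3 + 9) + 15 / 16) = 187131393 / 880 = 212649.31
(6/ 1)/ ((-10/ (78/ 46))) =-117/ 115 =-1.02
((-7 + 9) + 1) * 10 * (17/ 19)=510/ 19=26.84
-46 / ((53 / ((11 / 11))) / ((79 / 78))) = -1817 / 2067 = -0.88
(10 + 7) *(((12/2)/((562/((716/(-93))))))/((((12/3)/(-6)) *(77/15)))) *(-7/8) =-136935/383284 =-0.36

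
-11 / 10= -1.10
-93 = -93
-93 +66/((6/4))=-49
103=103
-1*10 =-10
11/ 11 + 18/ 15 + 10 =61/ 5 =12.20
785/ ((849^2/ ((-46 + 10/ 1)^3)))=-4069440/ 80089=-50.81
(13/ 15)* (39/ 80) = 169/ 400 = 0.42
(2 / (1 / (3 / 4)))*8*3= 36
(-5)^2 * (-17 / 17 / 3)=-25 / 3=-8.33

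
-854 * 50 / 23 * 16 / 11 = -2700.40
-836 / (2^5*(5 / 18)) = -1881 / 20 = -94.05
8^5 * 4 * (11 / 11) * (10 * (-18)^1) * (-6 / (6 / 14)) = 330301440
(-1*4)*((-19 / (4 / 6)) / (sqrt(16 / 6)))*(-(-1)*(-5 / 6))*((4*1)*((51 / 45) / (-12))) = 323*sqrt(6) / 36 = 21.98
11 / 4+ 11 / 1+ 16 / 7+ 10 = 729 / 28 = 26.04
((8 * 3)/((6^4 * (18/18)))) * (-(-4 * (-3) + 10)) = -11/27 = -0.41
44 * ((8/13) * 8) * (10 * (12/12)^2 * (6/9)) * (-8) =-450560/39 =-11552.82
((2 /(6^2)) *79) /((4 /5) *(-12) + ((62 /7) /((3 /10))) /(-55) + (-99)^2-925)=30415 /61440432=0.00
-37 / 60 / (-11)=37 / 660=0.06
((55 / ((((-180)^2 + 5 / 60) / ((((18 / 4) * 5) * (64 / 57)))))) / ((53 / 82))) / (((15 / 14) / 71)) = 245921280 / 55931801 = 4.40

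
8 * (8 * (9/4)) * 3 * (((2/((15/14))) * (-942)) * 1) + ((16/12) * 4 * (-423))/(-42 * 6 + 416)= -155726724/205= -759642.56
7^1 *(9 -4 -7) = -14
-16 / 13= -1.23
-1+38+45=82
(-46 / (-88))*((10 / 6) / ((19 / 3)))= 115 / 836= 0.14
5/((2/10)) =25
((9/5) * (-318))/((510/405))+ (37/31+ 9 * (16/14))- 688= -20862654/18445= -1131.07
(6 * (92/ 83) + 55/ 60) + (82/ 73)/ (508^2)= 17748394067/ 2345414664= 7.57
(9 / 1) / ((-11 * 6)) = -0.14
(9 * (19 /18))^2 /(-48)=-361 /192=-1.88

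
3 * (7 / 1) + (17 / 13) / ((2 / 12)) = 375 / 13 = 28.85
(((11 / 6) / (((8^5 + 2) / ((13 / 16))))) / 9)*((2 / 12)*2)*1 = 143 / 84939840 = 0.00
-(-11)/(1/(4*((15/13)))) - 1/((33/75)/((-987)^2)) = -316597665/143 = -2213969.69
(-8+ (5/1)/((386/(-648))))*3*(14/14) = -9492/193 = -49.18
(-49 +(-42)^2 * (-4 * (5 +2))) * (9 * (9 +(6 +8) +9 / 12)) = -42272055 / 4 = -10568013.75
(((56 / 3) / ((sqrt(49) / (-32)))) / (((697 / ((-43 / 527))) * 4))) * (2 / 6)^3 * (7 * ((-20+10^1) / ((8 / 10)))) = -240800 / 29752839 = -0.01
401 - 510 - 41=-150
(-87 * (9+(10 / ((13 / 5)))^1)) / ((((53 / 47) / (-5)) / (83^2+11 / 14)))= 329334581955 / 9646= 34142088.11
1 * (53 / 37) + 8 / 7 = 667 / 259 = 2.58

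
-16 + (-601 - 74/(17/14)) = -11525/17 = -677.94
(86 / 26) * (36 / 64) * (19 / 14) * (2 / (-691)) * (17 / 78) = -41667 / 26158496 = -0.00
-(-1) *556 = 556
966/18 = 161/3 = 53.67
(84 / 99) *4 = 112 / 33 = 3.39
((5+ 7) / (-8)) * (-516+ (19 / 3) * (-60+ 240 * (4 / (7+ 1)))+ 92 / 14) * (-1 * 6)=-8154 / 7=-1164.86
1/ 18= 0.06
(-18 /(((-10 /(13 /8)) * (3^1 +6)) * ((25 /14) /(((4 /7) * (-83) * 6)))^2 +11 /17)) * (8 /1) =-3507768576 /15708907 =-223.30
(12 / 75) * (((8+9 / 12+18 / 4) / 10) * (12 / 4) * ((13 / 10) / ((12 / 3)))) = 2067 / 10000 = 0.21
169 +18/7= 1201/7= 171.57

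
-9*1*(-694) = 6246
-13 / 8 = -1.62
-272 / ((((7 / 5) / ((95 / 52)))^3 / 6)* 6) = -1821921875 / 3014284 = -604.43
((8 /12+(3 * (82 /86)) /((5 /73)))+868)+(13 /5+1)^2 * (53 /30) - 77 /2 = 894.83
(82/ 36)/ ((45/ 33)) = 451/ 270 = 1.67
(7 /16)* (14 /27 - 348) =-32837 /216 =-152.02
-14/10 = -7/5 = -1.40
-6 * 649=-3894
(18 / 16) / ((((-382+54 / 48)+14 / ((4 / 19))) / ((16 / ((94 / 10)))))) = -144 / 23641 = -0.01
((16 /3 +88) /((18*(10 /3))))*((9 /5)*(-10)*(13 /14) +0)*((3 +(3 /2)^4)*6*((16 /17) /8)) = -5031 /34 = -147.97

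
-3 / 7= -0.43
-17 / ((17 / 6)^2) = -36 / 17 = -2.12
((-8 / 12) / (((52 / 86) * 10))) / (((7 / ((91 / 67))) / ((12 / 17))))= -86 / 5695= -0.02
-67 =-67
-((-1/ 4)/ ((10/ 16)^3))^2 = -16384/ 15625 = -1.05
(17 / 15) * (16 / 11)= 272 / 165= 1.65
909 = 909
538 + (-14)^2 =734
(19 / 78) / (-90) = -19 / 7020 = -0.00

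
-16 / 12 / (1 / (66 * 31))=-2728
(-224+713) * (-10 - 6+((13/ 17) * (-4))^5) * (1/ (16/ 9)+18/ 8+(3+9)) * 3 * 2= -17510928629022/ 1419857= -12332881.85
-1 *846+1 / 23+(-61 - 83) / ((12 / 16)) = -23873 / 23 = -1037.96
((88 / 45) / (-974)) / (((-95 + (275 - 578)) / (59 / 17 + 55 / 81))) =125708 / 6005214045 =0.00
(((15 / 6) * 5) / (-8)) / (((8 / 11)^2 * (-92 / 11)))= 33275 / 94208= 0.35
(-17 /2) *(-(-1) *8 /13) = -68 /13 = -5.23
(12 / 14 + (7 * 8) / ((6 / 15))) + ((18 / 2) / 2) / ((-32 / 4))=15713 / 112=140.29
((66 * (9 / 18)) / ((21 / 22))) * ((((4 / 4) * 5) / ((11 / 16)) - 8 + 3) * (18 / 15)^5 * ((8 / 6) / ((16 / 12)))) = 171072 / 875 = 195.51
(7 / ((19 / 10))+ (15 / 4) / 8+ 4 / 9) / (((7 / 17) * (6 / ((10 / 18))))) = 2138345 / 2068416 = 1.03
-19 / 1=-19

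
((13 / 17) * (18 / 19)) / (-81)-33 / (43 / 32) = -3070910 / 125001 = -24.57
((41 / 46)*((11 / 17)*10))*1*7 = 40.37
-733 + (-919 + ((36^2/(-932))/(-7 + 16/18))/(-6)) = -21170866/12815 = -1652.04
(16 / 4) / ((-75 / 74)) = -296 / 75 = -3.95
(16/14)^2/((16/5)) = 20/49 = 0.41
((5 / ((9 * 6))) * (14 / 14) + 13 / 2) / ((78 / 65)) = 445 / 81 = 5.49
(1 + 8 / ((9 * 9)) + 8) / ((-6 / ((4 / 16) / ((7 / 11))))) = -8107 / 13608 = -0.60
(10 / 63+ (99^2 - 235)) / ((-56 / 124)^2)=144790987 / 3087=46903.46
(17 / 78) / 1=17 / 78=0.22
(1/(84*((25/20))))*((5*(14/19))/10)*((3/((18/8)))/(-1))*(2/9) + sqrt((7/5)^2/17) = -8/7695 + 7*sqrt(17)/85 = 0.34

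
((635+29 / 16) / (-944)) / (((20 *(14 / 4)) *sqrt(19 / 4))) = -10189 *sqrt(19) / 10044160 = -0.00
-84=-84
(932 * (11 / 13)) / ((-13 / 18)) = -184536 / 169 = -1091.93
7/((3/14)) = 98/3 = 32.67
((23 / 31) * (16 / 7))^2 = 135424 / 47089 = 2.88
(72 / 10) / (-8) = -9 / 10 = -0.90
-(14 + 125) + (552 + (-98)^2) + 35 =10052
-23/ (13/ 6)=-138/ 13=-10.62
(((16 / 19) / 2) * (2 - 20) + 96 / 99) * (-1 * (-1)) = -4144 / 627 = -6.61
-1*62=-62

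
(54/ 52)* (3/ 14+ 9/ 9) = 459/ 364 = 1.26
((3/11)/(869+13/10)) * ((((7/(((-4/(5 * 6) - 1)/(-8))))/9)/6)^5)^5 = 4499879580584837311451522662400000000000000000000000000/132198395584592588699506483001074302238818136353356590151823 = 0.00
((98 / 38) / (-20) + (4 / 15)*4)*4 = 1069 / 285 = 3.75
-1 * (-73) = 73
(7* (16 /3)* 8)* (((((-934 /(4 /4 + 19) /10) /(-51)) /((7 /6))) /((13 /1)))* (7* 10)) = 418432 /3315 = 126.22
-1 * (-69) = 69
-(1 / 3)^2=-1 / 9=-0.11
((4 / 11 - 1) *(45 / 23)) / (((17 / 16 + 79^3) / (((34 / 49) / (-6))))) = 1360 / 4656927737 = 0.00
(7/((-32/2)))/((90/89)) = -623/1440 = -0.43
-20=-20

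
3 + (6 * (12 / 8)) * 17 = 156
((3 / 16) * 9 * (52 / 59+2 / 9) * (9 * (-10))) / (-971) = 39555 / 229156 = 0.17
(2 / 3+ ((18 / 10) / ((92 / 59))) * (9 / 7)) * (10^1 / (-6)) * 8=-41554 / 1449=-28.68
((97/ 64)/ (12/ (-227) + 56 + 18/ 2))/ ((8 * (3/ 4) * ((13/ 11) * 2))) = 242209/ 147194112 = 0.00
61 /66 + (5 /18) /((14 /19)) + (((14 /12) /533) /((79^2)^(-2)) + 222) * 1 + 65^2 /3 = 128375262857 /1477476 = 86888.22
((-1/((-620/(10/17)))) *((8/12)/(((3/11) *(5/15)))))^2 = 121/2499561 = 0.00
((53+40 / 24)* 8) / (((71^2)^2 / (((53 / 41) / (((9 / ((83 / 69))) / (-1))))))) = -140768 / 47341961703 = -0.00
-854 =-854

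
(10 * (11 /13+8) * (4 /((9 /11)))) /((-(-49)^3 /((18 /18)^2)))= 50600 /13764933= 0.00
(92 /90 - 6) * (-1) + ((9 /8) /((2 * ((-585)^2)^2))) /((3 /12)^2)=64776348001 /13013105625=4.98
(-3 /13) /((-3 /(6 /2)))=3 /13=0.23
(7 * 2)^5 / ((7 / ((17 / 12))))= 326536 / 3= 108845.33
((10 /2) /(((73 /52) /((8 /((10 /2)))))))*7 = 2912 /73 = 39.89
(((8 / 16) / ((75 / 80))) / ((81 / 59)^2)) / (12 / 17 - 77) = -473416 / 127644255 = -0.00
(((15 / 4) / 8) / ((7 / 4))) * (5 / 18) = 0.07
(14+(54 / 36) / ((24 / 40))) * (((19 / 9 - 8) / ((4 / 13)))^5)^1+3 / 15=-8540018214723911 / 201553920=-42370886.24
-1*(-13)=13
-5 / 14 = -0.36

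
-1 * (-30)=30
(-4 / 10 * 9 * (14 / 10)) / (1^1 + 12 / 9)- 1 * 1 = -79 / 25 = -3.16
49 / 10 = 4.90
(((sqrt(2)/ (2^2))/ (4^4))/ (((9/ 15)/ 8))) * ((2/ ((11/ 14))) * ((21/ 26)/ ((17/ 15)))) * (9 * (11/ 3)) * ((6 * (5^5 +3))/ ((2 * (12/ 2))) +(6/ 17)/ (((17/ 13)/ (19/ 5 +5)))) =1247705865 * sqrt(2)/ 1021904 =1726.70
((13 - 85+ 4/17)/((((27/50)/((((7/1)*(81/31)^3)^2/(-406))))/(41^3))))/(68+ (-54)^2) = 38480065915674025125/326404328790818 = 117890.80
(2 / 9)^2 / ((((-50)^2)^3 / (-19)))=-19 / 316406250000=-0.00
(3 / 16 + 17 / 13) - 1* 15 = -13.50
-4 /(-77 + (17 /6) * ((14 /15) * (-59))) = 90 /5243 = 0.02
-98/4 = -49/2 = -24.50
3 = 3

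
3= 3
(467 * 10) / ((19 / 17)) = 79390 / 19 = 4178.42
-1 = -1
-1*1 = -1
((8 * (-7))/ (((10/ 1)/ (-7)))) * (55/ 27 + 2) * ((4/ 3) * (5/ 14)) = 6104/ 81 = 75.36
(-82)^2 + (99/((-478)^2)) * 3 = 1536326713/228484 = 6724.00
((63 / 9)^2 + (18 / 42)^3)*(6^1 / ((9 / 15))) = 168340 / 343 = 490.79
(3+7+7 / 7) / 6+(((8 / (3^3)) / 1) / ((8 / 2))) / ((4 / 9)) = 2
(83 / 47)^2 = 6889 / 2209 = 3.12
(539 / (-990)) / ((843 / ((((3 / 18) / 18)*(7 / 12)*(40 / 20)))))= -0.00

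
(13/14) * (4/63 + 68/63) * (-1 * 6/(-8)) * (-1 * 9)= -351/49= -7.16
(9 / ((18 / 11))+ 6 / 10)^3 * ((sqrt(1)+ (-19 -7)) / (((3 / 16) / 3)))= -453962 / 5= -90792.40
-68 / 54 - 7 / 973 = -4753 / 3753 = -1.27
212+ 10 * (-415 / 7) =-2666 / 7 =-380.86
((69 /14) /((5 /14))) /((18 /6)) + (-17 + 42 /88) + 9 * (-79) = -159043 /220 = -722.92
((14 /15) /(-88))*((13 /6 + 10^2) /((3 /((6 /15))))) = -4291 /29700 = -0.14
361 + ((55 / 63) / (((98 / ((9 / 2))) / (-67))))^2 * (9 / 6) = 1399818923 / 3764768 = 371.82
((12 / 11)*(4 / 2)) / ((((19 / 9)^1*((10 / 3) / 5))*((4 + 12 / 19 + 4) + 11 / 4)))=1296 / 9515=0.14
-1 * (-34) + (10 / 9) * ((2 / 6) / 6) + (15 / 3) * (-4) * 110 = -175441 / 81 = -2165.94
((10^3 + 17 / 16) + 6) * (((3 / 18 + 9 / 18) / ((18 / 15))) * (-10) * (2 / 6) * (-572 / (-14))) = -19201325 / 252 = -76195.73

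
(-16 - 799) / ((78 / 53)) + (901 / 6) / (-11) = -81143 / 143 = -567.43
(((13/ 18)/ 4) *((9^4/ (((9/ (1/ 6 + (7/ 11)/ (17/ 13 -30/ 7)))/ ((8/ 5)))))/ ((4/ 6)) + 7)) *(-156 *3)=189591467/ 29810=6360.00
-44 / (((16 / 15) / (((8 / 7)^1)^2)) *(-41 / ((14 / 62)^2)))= 2640 / 39401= 0.07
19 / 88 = 0.22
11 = 11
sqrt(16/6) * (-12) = -8 * sqrt(6) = -19.60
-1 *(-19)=19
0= 0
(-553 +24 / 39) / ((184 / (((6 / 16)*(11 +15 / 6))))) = -581661 / 38272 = -15.20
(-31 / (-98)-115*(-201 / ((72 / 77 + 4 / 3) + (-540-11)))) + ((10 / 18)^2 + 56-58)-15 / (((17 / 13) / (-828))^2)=-1748738313813410665 / 290790952074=-6013730.14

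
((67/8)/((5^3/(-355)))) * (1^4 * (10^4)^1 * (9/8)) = -1070325/4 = -267581.25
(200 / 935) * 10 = 400 / 187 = 2.14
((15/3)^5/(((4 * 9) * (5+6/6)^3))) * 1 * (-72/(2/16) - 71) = -2021875/7776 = -260.01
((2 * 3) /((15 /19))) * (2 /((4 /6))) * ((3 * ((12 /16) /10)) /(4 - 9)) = -513 /500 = -1.03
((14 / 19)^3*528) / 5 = 1448832 / 34295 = 42.25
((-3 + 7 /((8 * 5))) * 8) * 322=-36386 /5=-7277.20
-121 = -121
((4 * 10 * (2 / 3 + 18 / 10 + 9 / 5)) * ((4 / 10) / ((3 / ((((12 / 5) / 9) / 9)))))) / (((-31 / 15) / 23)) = -94208 / 12555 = -7.50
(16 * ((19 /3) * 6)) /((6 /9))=912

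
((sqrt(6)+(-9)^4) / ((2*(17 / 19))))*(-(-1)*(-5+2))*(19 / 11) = -7105563 / 374 - 1083*sqrt(6) / 374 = -19005.92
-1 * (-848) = 848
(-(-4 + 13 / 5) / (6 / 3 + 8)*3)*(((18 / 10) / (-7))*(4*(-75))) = 32.40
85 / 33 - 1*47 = -1466 / 33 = -44.42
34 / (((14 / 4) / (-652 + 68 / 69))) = -3054560 / 483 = -6324.14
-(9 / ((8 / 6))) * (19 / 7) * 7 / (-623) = 513 / 2492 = 0.21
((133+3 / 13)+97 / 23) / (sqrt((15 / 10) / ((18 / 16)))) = 41097*sqrt(3) / 598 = 119.03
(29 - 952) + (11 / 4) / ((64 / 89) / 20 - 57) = -93593403 / 101396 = -923.05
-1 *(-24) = 24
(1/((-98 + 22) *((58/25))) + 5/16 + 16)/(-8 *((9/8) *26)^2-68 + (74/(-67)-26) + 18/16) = -9631987/4098365550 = -0.00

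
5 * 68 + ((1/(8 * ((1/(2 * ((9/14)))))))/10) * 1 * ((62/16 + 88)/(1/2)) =21949/64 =342.95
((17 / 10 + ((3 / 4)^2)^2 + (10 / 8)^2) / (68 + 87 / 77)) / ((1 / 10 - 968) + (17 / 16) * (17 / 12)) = -1058211 / 19753418788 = -0.00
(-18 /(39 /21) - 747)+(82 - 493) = -15180 /13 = -1167.69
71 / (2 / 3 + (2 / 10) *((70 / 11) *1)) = 2343 / 64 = 36.61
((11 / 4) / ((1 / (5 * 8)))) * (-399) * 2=-87780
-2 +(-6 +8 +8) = 8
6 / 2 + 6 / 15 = 17 / 5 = 3.40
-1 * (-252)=252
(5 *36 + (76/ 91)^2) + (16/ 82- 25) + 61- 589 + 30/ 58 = -3658716986/ 9846109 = -371.59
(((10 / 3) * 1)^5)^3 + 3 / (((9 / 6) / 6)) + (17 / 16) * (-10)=8000000157837977 / 114791256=69691720.75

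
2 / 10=1 / 5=0.20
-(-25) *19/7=475/7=67.86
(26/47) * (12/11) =312/517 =0.60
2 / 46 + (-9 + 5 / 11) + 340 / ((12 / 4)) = 79567 / 759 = 104.83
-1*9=-9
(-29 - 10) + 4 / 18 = -38.78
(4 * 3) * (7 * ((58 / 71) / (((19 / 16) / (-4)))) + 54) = 562344 / 1349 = 416.86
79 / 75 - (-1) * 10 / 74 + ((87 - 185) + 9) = -87.81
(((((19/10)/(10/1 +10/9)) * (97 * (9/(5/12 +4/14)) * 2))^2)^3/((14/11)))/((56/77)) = 6373428128332990.54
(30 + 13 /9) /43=283 /387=0.73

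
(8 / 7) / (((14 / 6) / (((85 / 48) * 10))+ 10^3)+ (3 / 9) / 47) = 479400 / 419533247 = 0.00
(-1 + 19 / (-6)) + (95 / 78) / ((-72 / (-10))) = -4.00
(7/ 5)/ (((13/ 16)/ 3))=336/ 65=5.17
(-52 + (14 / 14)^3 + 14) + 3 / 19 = -700 / 19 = -36.84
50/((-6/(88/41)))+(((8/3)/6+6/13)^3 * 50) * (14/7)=56.48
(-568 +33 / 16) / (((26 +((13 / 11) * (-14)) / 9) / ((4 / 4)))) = -896445 / 38272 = -23.42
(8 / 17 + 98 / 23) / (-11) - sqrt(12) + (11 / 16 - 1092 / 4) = -276.21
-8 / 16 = -1 / 2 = -0.50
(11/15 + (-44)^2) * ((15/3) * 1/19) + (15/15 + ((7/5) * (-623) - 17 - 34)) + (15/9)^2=-409.76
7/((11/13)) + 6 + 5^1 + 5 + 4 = 311/11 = 28.27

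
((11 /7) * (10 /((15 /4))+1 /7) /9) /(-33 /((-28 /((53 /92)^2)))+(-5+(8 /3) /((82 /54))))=-900874304 /5238958851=-0.17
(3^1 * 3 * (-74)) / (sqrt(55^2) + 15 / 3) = -111 / 10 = -11.10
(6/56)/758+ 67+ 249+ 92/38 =128405257/403256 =318.42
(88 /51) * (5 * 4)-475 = -22465 /51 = -440.49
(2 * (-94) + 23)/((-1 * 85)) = 33/17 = 1.94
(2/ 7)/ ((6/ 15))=5/ 7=0.71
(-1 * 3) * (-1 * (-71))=-213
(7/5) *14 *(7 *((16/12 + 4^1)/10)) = 5488/75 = 73.17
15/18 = 5/6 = 0.83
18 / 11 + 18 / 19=540 / 209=2.58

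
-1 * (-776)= 776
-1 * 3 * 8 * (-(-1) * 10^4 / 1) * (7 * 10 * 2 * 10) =-336000000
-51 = -51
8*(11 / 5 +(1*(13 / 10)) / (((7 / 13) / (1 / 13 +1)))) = 192 / 5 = 38.40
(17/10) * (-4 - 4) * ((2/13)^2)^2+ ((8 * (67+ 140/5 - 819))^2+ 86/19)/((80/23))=209354362533677/21706360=9644839.69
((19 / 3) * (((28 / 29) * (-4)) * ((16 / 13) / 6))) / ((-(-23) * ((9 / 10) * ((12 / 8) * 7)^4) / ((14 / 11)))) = -0.00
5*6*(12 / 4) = 90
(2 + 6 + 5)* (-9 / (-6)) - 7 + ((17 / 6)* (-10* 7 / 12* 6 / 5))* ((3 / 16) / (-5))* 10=19.94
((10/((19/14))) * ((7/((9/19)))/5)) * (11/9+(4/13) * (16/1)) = 140924/1053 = 133.83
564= 564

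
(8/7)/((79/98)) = 112/79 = 1.42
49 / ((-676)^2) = 0.00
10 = 10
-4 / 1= -4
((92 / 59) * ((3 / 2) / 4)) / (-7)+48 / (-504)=-443 / 2478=-0.18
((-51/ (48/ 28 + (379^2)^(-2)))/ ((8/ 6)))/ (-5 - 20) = 22097661199551/ 24759284257900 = 0.89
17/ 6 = 2.83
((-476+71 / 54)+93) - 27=-22069 / 54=-408.69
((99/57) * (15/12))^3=4492125/438976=10.23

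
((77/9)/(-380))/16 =-77/54720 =-0.00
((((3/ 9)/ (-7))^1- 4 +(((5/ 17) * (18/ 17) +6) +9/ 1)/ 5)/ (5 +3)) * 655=-979225/ 12138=-80.67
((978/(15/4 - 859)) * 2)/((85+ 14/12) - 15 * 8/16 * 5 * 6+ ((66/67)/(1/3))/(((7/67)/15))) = -328608/41014369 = -0.01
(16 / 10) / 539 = 8 / 2695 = 0.00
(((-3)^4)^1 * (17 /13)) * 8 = 11016 /13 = 847.38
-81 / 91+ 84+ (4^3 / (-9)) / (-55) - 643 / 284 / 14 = 2125583407 / 25585560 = 83.08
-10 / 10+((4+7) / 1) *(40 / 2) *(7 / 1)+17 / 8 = 12329 / 8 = 1541.12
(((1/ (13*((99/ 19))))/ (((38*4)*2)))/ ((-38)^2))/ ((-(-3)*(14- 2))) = 1/ 1070454528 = 0.00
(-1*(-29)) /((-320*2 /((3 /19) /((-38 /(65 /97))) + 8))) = -16242233 /44821760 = -0.36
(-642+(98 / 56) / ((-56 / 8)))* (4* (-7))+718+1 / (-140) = 2618139 / 140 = 18700.99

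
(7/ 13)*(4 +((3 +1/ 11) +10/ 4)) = 1477/ 286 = 5.16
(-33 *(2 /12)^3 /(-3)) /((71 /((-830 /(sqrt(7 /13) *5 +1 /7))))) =415415 /65653416- 1118425 *sqrt(91) /65653416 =-0.16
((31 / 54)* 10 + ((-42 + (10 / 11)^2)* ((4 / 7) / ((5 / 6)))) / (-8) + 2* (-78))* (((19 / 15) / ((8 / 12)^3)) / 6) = -318779207 / 3049200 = -104.55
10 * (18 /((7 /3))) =540 /7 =77.14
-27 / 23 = -1.17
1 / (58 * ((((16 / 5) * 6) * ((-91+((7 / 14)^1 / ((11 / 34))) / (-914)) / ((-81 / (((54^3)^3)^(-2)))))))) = 12184115620513277438405170000.00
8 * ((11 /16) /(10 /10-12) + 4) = 63 /2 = 31.50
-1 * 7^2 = -49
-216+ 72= -144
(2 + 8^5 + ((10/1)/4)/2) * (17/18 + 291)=9567384.38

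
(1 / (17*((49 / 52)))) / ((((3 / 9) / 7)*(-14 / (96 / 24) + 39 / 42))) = -0.51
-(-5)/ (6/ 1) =5/ 6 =0.83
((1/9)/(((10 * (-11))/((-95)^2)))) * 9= -1805/22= -82.05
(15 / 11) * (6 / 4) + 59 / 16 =1009 / 176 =5.73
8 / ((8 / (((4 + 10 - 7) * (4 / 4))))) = 7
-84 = -84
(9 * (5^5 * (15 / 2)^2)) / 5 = 1265625 / 4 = 316406.25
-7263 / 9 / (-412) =807 / 412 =1.96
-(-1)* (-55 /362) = -55 /362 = -0.15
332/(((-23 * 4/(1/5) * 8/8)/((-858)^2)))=-61101612/115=-531318.37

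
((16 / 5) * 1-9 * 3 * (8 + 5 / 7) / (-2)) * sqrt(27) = 25377 * sqrt(3) / 70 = 627.92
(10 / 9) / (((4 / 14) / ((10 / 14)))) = 25 / 9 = 2.78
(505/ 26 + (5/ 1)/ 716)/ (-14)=-180855/ 130312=-1.39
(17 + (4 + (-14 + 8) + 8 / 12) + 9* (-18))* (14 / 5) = -6146 / 15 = -409.73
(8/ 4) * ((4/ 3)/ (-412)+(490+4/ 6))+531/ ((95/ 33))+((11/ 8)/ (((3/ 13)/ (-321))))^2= 3659300.17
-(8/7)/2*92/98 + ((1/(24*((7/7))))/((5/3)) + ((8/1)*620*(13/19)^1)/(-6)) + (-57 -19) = -502167809/782040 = -642.13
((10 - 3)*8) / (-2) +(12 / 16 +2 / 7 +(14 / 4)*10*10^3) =979245 / 28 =34973.04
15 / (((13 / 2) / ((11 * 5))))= 1650 / 13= 126.92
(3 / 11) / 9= 1 / 33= 0.03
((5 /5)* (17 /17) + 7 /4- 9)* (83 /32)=-2075 /128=-16.21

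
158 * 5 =790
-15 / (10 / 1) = -3 / 2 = -1.50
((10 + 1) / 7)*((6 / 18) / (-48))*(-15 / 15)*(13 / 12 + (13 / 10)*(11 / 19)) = 3289 / 164160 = 0.02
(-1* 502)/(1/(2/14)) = -502/7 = -71.71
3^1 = 3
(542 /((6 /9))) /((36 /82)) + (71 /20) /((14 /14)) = 111323 /60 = 1855.38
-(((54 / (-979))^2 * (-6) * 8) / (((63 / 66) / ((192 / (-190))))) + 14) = -820147562 / 57942115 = -14.15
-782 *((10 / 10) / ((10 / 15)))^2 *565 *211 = -419517585 / 2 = -209758792.50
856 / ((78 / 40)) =17120 / 39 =438.97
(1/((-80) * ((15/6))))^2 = 1/40000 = 0.00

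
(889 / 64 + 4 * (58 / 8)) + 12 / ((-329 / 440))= 565185 / 21056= 26.84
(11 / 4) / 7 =11 / 28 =0.39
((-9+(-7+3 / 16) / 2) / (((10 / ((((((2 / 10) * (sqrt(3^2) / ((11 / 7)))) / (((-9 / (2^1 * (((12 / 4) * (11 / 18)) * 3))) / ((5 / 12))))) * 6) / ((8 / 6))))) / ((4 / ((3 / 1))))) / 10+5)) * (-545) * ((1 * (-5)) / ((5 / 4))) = -1514555 / 232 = -6528.25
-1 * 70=-70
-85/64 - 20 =-1365/64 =-21.33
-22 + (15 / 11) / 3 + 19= -28 / 11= -2.55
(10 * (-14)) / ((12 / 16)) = -186.67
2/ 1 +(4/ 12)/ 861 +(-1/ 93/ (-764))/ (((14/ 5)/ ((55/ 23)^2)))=129474851599/ 64723966776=2.00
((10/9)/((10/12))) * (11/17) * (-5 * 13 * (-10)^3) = 2860000/51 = 56078.43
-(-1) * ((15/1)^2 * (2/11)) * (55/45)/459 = 50/459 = 0.11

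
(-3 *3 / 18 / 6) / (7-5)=-1 / 24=-0.04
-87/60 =-1.45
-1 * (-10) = 10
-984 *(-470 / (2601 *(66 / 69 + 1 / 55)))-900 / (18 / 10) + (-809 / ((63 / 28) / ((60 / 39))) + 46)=-11461518602 / 13897143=-824.74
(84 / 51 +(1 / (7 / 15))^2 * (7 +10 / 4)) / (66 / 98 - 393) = -75419 / 653616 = -0.12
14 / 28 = 1 / 2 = 0.50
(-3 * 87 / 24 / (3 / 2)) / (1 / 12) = -87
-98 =-98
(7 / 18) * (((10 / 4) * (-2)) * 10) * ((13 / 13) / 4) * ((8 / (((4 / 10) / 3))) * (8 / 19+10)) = -57750 / 19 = -3039.47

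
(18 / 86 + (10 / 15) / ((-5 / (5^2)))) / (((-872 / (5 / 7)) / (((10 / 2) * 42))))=10075 / 18748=0.54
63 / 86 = 0.73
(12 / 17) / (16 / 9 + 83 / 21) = 756 / 6137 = 0.12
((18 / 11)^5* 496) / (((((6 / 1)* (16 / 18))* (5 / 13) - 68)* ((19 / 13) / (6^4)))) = -153956195887104 / 1967560067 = -78247.27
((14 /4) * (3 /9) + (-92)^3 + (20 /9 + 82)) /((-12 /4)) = 14014847 /54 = 259534.20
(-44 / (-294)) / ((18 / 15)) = 55 / 441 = 0.12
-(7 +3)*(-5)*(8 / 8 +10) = 550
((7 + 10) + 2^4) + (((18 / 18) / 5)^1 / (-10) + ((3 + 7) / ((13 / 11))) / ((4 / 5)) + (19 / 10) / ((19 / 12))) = 14546 / 325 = 44.76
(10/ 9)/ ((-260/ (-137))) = 137/ 234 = 0.59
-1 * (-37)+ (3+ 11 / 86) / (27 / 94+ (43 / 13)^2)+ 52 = 684754830 / 7669867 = 89.28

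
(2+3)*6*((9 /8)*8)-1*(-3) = 273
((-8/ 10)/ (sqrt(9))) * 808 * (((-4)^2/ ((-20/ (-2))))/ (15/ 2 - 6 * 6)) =51712/ 4275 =12.10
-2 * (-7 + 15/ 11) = 124/ 11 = 11.27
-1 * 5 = -5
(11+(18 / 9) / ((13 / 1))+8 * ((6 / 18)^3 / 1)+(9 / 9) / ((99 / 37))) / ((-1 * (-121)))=45652 / 467181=0.10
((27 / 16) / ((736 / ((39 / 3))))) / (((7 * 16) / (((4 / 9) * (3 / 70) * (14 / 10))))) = 117 / 16486400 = 0.00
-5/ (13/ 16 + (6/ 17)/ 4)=-272/ 49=-5.55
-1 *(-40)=40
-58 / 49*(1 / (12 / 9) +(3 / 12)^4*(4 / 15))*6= -2987 / 560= -5.33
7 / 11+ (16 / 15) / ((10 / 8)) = 1229 / 825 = 1.49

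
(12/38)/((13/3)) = 18/247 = 0.07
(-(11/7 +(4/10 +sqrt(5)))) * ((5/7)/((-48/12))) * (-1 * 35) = -25 * sqrt(5)/4 - 345/28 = -26.30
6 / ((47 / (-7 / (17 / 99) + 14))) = -2730 / 799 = -3.42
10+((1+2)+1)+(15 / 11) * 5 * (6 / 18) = 179 / 11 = 16.27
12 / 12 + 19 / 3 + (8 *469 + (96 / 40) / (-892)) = 12574961 / 3345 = 3759.33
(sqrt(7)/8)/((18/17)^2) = 289 * sqrt(7)/2592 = 0.29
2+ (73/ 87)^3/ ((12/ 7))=18527191/ 7902036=2.34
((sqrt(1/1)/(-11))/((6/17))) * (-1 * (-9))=-2.32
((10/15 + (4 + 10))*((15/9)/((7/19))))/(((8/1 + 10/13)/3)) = 1430/63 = 22.70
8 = 8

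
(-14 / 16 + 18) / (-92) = -137 / 736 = -0.19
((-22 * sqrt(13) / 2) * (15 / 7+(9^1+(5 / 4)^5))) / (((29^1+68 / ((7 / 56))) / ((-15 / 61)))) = 5596085 * sqrt(13) / 83514368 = 0.24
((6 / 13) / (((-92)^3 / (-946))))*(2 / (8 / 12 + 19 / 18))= 12771 / 19613204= 0.00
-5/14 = -0.36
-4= -4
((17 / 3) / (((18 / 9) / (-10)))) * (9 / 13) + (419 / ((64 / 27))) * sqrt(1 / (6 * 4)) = -255 / 13 + 3771 * sqrt(6) / 256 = 16.47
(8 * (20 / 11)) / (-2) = -80 / 11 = -7.27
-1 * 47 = -47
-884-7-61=-952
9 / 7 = 1.29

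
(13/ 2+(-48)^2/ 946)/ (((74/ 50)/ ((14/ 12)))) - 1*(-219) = 47471903/ 210012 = 226.04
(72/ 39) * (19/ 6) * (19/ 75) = 1444/ 975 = 1.48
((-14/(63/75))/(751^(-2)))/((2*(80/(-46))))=64860115/24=2702504.79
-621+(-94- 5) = -720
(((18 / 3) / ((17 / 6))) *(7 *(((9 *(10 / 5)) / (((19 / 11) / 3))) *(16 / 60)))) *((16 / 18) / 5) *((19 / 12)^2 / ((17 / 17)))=23408 / 425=55.08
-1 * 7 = -7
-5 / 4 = -1.25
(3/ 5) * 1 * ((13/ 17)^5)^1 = 1113879/ 7099285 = 0.16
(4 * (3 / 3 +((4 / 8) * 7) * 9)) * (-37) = -4810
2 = 2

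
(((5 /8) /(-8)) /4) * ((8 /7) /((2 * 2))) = -5 /896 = -0.01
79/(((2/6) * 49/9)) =43.53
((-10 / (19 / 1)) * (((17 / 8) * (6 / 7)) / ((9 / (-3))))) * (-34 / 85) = -17 / 133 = -0.13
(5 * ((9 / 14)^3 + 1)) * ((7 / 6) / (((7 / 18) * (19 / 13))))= 677235 / 52136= 12.99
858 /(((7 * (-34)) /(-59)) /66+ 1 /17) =14199471 /1985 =7153.39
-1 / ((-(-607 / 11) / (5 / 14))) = -0.01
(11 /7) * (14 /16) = 1.38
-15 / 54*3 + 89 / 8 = 247 / 24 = 10.29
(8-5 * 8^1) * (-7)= 224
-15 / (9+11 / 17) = -255 / 164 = -1.55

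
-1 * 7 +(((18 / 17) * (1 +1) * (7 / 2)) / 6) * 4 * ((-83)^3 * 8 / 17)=-384242887 / 289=-1329560.16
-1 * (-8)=8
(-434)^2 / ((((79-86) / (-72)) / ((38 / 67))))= 73620288 / 67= 1098810.27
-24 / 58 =-12 / 29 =-0.41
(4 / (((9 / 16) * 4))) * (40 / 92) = 160 / 207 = 0.77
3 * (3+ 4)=21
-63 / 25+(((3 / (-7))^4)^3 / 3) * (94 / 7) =-6103591360191 / 2422225260175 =-2.52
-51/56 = -0.91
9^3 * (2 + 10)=8748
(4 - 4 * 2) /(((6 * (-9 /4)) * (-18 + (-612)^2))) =4 /5056101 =0.00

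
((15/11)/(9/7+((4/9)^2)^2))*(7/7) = 1.03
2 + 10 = 12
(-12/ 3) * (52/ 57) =-208/ 57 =-3.65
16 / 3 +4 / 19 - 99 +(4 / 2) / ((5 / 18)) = -24583 / 285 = -86.26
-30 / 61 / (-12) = 5 / 122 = 0.04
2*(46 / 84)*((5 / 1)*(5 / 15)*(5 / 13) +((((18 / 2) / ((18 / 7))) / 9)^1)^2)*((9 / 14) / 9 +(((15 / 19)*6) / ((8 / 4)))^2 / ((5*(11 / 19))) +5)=1574086259 / 258810552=6.08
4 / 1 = 4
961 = 961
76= 76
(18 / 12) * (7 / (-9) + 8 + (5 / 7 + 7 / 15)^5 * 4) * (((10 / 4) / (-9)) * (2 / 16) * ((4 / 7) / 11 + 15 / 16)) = -0.85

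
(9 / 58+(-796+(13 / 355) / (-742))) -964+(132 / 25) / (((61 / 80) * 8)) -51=-84340020075 / 46597229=-1809.98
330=330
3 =3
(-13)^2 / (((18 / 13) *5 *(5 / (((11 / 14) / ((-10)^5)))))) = -24167 / 630000000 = -0.00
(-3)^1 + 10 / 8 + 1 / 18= -61 / 36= -1.69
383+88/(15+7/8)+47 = 435.54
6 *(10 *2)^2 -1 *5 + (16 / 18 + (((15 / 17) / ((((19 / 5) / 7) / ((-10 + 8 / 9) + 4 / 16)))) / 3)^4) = 53513416191660138817 / 18281847941427456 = 2927.13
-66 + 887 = 821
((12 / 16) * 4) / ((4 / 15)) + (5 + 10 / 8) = 35 / 2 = 17.50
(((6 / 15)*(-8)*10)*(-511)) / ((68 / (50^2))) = 10220000 / 17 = 601176.47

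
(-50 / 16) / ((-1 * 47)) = 25 / 376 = 0.07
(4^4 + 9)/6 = 265/6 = 44.17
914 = 914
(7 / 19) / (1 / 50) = 350 / 19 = 18.42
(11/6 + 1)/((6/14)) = 119/18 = 6.61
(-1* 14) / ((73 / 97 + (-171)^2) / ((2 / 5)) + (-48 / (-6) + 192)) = -1358 / 7110525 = -0.00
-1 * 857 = -857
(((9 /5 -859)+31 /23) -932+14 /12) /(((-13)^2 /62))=-38217203 /58305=-655.47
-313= -313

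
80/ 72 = 10/ 9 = 1.11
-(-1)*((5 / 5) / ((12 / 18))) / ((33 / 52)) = 26 / 11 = 2.36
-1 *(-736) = 736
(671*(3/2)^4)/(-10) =-54351/160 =-339.69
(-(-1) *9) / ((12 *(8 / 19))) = 57 / 32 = 1.78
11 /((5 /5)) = 11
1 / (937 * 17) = 1 / 15929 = 0.00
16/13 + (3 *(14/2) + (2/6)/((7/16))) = 6277/273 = 22.99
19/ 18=1.06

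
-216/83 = -2.60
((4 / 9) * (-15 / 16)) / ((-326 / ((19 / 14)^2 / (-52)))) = -1805 / 39871104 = -0.00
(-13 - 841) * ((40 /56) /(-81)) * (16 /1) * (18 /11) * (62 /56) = 151280 /693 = 218.30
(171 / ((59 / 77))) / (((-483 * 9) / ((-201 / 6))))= 14003 / 8142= 1.72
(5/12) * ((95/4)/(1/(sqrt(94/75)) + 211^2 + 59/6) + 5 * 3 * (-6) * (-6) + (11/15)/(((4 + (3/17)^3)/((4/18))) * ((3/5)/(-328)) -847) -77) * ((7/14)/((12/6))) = 2313194588117990348463145/47962600410549227641056 -285 * sqrt(282)/4294691503648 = 48.23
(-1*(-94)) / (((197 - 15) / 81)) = 3807 / 91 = 41.84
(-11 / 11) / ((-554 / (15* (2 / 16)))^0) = -1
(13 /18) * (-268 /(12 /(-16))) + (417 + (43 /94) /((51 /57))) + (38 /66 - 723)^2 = 2728175811805 /5220666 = 522572.37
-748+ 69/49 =-36583/49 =-746.59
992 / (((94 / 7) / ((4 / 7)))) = 1984 / 47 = 42.21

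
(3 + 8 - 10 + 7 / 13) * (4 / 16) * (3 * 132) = 1980 / 13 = 152.31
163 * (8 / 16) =81.50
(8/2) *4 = 16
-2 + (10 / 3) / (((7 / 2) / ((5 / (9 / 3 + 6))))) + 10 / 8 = -167 / 756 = -0.22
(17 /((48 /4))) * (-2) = -2.83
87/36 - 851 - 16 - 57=-921.58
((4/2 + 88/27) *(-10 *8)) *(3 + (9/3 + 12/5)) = -3534.22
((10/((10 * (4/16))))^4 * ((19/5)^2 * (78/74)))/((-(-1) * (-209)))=-189696/10175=-18.64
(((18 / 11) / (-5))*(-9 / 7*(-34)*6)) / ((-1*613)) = 33048 / 236005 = 0.14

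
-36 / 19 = -1.89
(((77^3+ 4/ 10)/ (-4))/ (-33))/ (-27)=-760889/ 5940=-128.10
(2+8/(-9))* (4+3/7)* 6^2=1240/7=177.14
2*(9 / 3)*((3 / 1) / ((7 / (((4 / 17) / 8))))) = 9 / 119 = 0.08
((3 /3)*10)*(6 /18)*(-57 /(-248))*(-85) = -8075 /124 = -65.12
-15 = -15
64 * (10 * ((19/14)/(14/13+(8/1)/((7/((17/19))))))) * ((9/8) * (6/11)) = 337896/1331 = 253.87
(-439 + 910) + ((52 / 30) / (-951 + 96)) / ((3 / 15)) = 1208089 / 2565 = 470.99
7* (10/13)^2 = 700/169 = 4.14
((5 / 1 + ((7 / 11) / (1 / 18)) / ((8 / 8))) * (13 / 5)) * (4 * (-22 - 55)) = -65884 / 5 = -13176.80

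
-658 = -658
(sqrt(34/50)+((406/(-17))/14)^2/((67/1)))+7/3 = sqrt(17)/5+138064/58089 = 3.20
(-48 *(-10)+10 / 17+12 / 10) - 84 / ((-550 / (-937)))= 1583342 / 4675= 338.68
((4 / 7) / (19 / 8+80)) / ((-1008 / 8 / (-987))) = 752 / 13839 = 0.05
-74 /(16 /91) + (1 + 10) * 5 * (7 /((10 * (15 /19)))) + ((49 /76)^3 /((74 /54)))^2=-1472315938993700969 /3957093033308160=-372.07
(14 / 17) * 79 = 1106 / 17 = 65.06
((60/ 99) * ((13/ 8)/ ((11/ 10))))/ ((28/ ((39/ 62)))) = 4225/ 210056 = 0.02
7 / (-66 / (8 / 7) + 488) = 28 / 1721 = 0.02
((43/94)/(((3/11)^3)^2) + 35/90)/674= 19050943/11546631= 1.65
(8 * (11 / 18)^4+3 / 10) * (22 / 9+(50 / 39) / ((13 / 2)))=186611992 / 49896405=3.74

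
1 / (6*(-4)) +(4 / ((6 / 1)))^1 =5 / 8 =0.62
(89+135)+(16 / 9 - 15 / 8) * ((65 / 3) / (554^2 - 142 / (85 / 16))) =1262125051117 / 5634487008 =224.00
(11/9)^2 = 121/81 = 1.49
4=4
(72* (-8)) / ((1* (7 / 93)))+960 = -46848 / 7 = -6692.57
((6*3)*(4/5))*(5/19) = 72/19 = 3.79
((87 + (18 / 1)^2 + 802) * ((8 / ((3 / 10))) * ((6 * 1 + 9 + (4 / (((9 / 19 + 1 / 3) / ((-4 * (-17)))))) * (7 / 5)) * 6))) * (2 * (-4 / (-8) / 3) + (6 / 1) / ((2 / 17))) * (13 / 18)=241715810336 / 69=3503127686.03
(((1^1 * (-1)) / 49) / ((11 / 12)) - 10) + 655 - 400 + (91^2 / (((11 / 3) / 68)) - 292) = 82751531 / 539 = 153527.89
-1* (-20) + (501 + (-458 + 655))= 718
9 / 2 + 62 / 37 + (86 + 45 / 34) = 58811 / 629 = 93.50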